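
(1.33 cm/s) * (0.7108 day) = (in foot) 1 cm/s = 0.01 m/s, so 1.33 cm/s = 1.33 * 0.01 = 0.0133 m/s. 1 day = 86400 s, so 0.7108 day = 0.7108 * 86400 = 61413.12 s. Combine: 0.0133 m/s * 61413.12 s = 816.7945 m. 1 foot = 0.3048 m, so 816.7945 m = 816.7945 / 0.3048 = 2679.772 foot ≈ 2680 foot (4 s.f.). Final answer: 2680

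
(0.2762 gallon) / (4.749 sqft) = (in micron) 1 gallon = 0.0037854118 m^3, so 0.2762 gallon = 0.2762 * 0.0037854118 = 0.0010455307 m^3. 1 sqft = 0.09290304 m^2, so 4.749 sqft = 4.749 * 0.09290304 = 0.44119654 m^2. Combine: 0.0010455307 m^3 / 0.44119654 m^2 = 0.0023697619 m. 1 micron = 1e-06 m, so 0.0023697619 m = 0.0023697619 / 1e-06 = 2369.7619 micron ≈ 2370 micron (4 s.f.). Final answer: 2370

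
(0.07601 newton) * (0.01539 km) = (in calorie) 0.2796. Check: 0.07601 newton = 0.07601 N. 1 km = 1000 m, so 0.01539 km = 0.01539 * 1000 = 15.39 m. Combine: 0.07601 N * 15.39 m = 1.1697939 J. 1 calorie = 4.184 J, so 1.1697939 J = 1.1697939 / 4.184 = 0.27958745 calorie ≈ 0.2796 calorie (4 s.f.).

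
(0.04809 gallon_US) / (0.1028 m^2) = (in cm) 0.1771. Check: 1 gallon_US = 0.0037854118 m^3, so 0.04809 gallon_US = 0.04809 * 0.0037854118 = 0.00018204045 m^3. 0.1028 m^2 is already in m^2. Combine: 0.00018204045 m^3 / 0.1028 m^2 = 0.0017708215 m. 1 cm = 0.01 m, so 0.0017708215 m = 0.0017708215 / 0.01 = 0.17708215 cm ≈ 0.1771 cm (4 s.f.).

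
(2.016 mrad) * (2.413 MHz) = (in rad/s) 1 mrad = 0.001 rad, so 2.016 mrad = 2.016 * 0.001 = 0.002016 rad. 1 MHz = 1000000 Hz, so 2.413 MHz = 2.413 * 1000000 = 2413000 Hz. Combine: 0.002016 rad * 2413000 Hz = 4864.608 rad/s. Result: 4864.608 rad/s ≈ 4865 rad/s (4 s.f.). Final answer: 4865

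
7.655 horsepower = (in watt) 5708. Check: 1 horsepower = 745.69987 W, so 7.655 horsepower = 7.655 * 745.69987 = 5708.3325 W. 5708.3325 W = 5708.3325 watt ≈ 5708 watt (4 s.f.).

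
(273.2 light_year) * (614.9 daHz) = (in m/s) 1 light_year = 9.4607305e+15 m, so 273.2 light_year = 273.2 * 9.4607305e+15 = 2.5846716e+18 m. 1 daHz = 10 Hz, so 614.9 daHz = 614.9 * 10 = 6149 Hz. Combine: 2.5846716e+18 m * 6149 Hz = 1.5893145e+22 m/s. Result: 1.5893145e+22 m/s ≈ 1.589e+22 m/s (4 s.f.). Final answer: 1.589e+22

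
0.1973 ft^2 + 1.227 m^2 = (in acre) 1 ft^2 = 0.09290304 m^2, so 0.1973 ft^2 = 0.1973 * 0.09290304 = 0.01832977 m^2. 1.227 m^2 is already in m^2. Sum: 0.01832977 + 1.227 = 1.2453298 m^2. 1 acre = 4046.8564 m^2, so 1.2453298 m^2 = 1.2453298 / 4046.8564 = 0.00030772769 acre ≈ 0.0003077 acre (4 s.f.). Final answer: 0.0003077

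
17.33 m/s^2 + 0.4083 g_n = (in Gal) 2133. Check: 17.33 m/s^2 is already in m/s^2. 1 g_n = 9.80665 m/s^2, so 0.4083 g_n = 0.4083 * 9.80665 = 4.0040552 m/s^2. Sum: 17.33 + 4.0040552 = 21.334055 m/s^2. 1 Gal = 0.01 m/s^2, so 21.334055 m/s^2 = 21.334055 / 0.01 = 2133.4055 Gal ≈ 2133 Gal (4 s.f.).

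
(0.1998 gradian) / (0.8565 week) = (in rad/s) 6.059e-09. Check: 1 gradian = 0.015707963 rad, so 0.1998 gradian = 0.1998 * 0.015707963 = 0.0031384511 rad. 1 week = 604800 s, so 0.8565 week = 0.8565 * 604800 = 518011.2 s. Combine: 0.0031384511 rad / 518011.2 s = 6.0586548e-09 rad/s. Result: 6.0586548e-09 rad/s ≈ 6.059e-09 rad/s (4 s.f.).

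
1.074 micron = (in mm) 0.001074. Check: 1 micron = 1e-06 m, so 1.074 micron = 1.074 * 1e-06 = 1.074e-06 m. 1 mm = 0.001 m, so 1.074e-06 m = 1.074e-06 / 0.001 = 0.001074 mm.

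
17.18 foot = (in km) 1 foot = 0.3048 m, so 17.18 foot = 17.18 * 0.3048 = 5.236464 m. 1 km = 1000 m, so 5.236464 m = 5.236464 / 1000 = 0.005236464 km ≈ 0.005236 km (4 s.f.). Final answer: 0.005236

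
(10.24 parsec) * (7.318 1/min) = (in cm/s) 3.854e+18. Check: 1 parsec = 3.0856776e+16 m, so 10.24 parsec = 10.24 * 3.0856776e+16 = 3.1597338e+17 m. 1 1/min = 0.016666667 Hz, so 7.318 1/min = 7.318 * 0.016666667 = 0.12196667 Hz. Combine: 3.1597338e+17 m * 0.12196667 Hz = 3.853822e+16 m/s. 1 cm/s = 0.01 m/s, so 3.853822e+16 m/s = 3.853822e+16 / 0.01 = 3.853822e+18 cm/s ≈ 3.854e+18 cm/s (4 s.f.).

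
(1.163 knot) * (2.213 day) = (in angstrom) 1.144e+15. Check: 1 knot = 0.51444444 m/s, so 1.163 knot = 1.163 * 0.51444444 = 0.59829889 m/s. 1 day = 86400 s, so 2.213 day = 2.213 * 86400 = 191203.2 s. Combine: 0.59829889 m/s * 191203.2 s = 114396.66 m. 1 angstrom = 1e-10 m, so 114396.66 m = 114396.66 / 1e-10 = 1.1439666e+15 angstrom ≈ 1.144e+15 angstrom (4 s.f.).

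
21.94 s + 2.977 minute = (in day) 21.94 s is already in s. 1 minute = 60 s, so 2.977 minute = 2.977 * 60 = 178.62 s. Sum: 21.94 + 178.62 = 200.56 s. 1 day = 86400 s, so 200.56 s = 200.56 / 86400 = 0.0023212963 day ≈ 0.002321 day (4 s.f.). Final answer: 0.002321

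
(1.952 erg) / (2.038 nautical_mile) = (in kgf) 5.274e-12. Check: 1 erg = 1e-07 J, so 1.952 erg = 1.952 * 1e-07 = 1.952e-07 J. 1 nautical_mile = 1852 m, so 2.038 nautical_mile = 2.038 * 1852 = 3774.376 m. Combine: 1.952e-07 J / 3774.376 m = 5.1717158e-11 N. 1 kgf = 9.80665 N, so 5.1717158e-11 N = 5.1717158e-11 / 9.80665 = 5.2736825e-12 kgf ≈ 5.274e-12 kgf (4 s.f.).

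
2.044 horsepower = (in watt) 1 horsepower = 745.69987 W, so 2.044 horsepower = 2.044 * 745.69987 = 1524.2105 W. 1524.2105 W = 1524.2105 watt ≈ 1524 watt (4 s.f.). Final answer: 1524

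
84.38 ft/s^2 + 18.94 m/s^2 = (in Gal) 4466. Check: 1 ft/s^2 = 0.3048 m/s^2, so 84.38 ft/s^2 = 84.38 * 0.3048 = 25.719024 m/s^2. 18.94 m/s^2 is already in m/s^2. Sum: 25.719024 + 18.94 = 44.659024 m/s^2. 1 Gal = 0.01 m/s^2, so 44.659024 m/s^2 = 44.659024 / 0.01 = 4465.9024 Gal ≈ 4466 Gal (4 s.f.).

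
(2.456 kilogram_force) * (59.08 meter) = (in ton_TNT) 3.401e-07. Check: 1 kilogram_force = 9.80665 N, so 2.456 kilogram_force = 2.456 * 9.80665 = 24.085132 N. 59.08 meter = 59.08 m. Combine: 24.085132 N * 59.08 m = 1422.9496 J. 1 ton_TNT = 4.184e+09 J, so 1422.9496 J = 1422.9496 / 4.184e+09 = 3.4009312e-07 ton_TNT ≈ 3.401e-07 ton_TNT (4 s.f.).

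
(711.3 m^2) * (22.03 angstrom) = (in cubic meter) 1.567e-06. Check: 711.3 m^2 is already in m^2. 1 angstrom = 1e-10 m, so 22.03 angstrom = 22.03 * 1e-10 = 2.203e-09 m. Combine: 711.3 m^2 * 2.203e-09 m = 1.5669939e-06 m^3. 1.5669939e-06 m^3 = 1.5669939e-06 cubic meter ≈ 1.567e-06 cubic meter (4 s.f.).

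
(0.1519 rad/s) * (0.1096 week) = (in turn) 1603. Check: 0.1519 rad/s is already in rad/s. 1 week = 604800 s, so 0.1096 week = 0.1096 * 604800 = 66286.08 s. Combine: 0.1519 rad/s * 66286.08 s = 10068.856 rad. 1 turn = 6.2831853 rad, so 10068.856 rad = 10068.856 / 6.2831853 = 1602.5081 turn ≈ 1603 turn (4 s.f.).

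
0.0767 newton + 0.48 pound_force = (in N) 2.212. Check: 0.0767 newton = 0.0767 N. 1 pound_force = 4.4482216 N, so 0.48 pound_force = 0.48 * 4.4482216 = 2.1351464 N. Sum: 0.0767 + 2.1351464 = 2.2118464 N. Result: 2.2118464 N ≈ 2.212 N (4 s.f.).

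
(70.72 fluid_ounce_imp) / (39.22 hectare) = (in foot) 1 fluid_ounce_imp = 2.8413063e-05 m^3, so 70.72 fluid_ounce_imp = 70.72 * 2.8413063e-05 = 0.0020093718 m^3. 1 hectare = 10000 m^2, so 39.22 hectare = 39.22 * 10000 = 392200 m^2. Combine: 0.0020093718 m^3 / 392200 m^2 = 5.1233345e-09 m. 1 foot = 0.3048 m, so 5.1233345e-09 m = 5.1233345e-09 / 0.3048 = 1.680884e-08 foot ≈ 1.681e-08 foot (4 s.f.). Final answer: 1.681e-08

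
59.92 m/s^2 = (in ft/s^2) 1 ft/s^2 = 0.3048 m/s^2, so 59.92 m/s^2 = 59.92 / 0.3048 = 196.58793 ft/s^2 ≈ 196.6 ft/s^2 (4 s.f.). Final answer: 196.6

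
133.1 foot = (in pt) 1.15e+05. Check: 1 foot = 0.3048 m, so 133.1 foot = 133.1 * 0.3048 = 40.56888 m. 1 pt = 0.00035277778 m, so 40.56888 m = 40.56888 / 0.00035277778 = 114998.4 pt ≈ 1.15e+05 pt (4 s.f.).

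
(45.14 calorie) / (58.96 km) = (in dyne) 320.3. Check: 1 calorie = 4.184 J, so 45.14 calorie = 45.14 * 4.184 = 188.86576 J. 1 km = 1000 m, so 58.96 km = 58.96 * 1000 = 58960 m. Combine: 188.86576 J / 58960 m = 0.0032032863 N. 1 dyne = 1e-05 N, so 0.0032032863 N = 0.0032032863 / 1e-05 = 320.32863 dyne ≈ 320.3 dyne (4 s.f.).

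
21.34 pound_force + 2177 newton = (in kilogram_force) 231.7. Check: 1 pound_force = 4.4482216 N, so 21.34 pound_force = 21.34 * 4.4482216 = 94.925049 N. 2177 newton = 2177 N. Sum: 94.925049 + 2177 = 2271.925 N. 1 kilogram_force = 9.80665 N, so 2271.925 N = 2271.925 / 9.80665 = 231.67188 kilogram_force ≈ 231.7 kilogram_force (4 s.f.).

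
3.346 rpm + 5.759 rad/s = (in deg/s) 350. Check: 1 rpm = 0.10471976 rad/s, so 3.346 rpm = 3.346 * 0.10471976 = 0.3503923 rad/s. 5.759 rad/s is already in rad/s. Sum: 0.3503923 + 5.759 = 6.1093923 rad/s. 1 deg/s = 0.017453293 rad/s, so 6.1093923 rad/s = 6.1093923 / 0.017453293 = 350.04239 deg/s ≈ 350 deg/s (4 s.f.).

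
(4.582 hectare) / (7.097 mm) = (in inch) 2.542e+08. Check: 1 hectare = 10000 m^2, so 4.582 hectare = 4.582 * 10000 = 45820 m^2. 1 mm = 0.001 m, so 7.097 mm = 7.097 * 0.001 = 0.007097 m. Combine: 45820 m^2 / 0.007097 m = 6456249.1 m. 1 inch = 0.0254 m, so 6456249.1 m = 6456249.1 / 0.0254 = 2.5418304e+08 inch ≈ 2.542e+08 inch (4 s.f.).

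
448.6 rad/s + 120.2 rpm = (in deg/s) 448.6 rad/s is already in rad/s. 1 rpm = 0.10471976 rad/s, so 120.2 rpm = 120.2 * 0.10471976 = 12.587315 rad/s. Sum: 448.6 + 12.587315 = 461.18731 rad/s. 1 deg/s = 0.017453293 rad/s, so 461.18731 rad/s = 461.18731 / 0.017453293 = 26424.087 deg/s ≈ 2.642e+04 deg/s (4 s.f.). Final answer: 2.642e+04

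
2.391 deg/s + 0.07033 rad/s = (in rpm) 1.07. Check: 1 deg/s = 0.017453293 rad/s, so 2.391 deg/s = 2.391 * 0.017453293 = 0.041730822 rad/s. 0.07033 rad/s is already in rad/s. Sum: 0.041730822 + 0.07033 = 0.11206082 rad/s. 1 rpm = 0.10471976 rad/s, so 0.11206082 rad/s = 0.11206082 / 0.10471976 = 1.070102 rpm ≈ 1.07 rpm (4 s.f.).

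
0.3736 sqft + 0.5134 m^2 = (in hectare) 1 sqft = 0.09290304 m^2, so 0.3736 sqft = 0.3736 * 0.09290304 = 0.034708576 m^2. 0.5134 m^2 is already in m^2. Sum: 0.034708576 + 0.5134 = 0.54810858 m^2. 1 hectare = 10000 m^2, so 0.54810858 m^2 = 0.54810858 / 10000 = 5.4810858e-05 hectare ≈ 5.481e-05 hectare (4 s.f.). Final answer: 5.481e-05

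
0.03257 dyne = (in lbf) 7.322e-08. Check: 1 dyne = 1e-05 N, so 0.03257 dyne = 0.03257 * 1e-05 = 3.257e-07 N. 1 lbf = 4.4482216 N, so 3.257e-07 N = 3.257e-07 / 4.4482216 = 7.3220273e-08 lbf ≈ 7.322e-08 lbf (4 s.f.).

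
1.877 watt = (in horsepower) 1.877 watt = 1.877 W. 1 horsepower = 745.69987 W, so 1.877 W = 1.877 / 745.69987 = 0.0025170985 horsepower ≈ 0.002517 horsepower (4 s.f.). Final answer: 0.002517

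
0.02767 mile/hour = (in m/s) 0.01237. Check: 1 mile/hour = 0.44704 m/s, so 0.02767 mile/hour = 0.02767 * 0.44704 = 0.012369597 m/s. Result: 0.012369597 m/s ≈ 0.01237 m/s (4 s.f.).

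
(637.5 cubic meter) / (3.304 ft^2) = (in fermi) 2.077e+18. Check: 637.5 cubic meter = 637.5 m^3. 1 ft^2 = 0.09290304 m^2, so 3.304 ft^2 = 3.304 * 0.09290304 = 0.30695164 m^2. Combine: 637.5 m^3 / 0.30695164 m^2 = 2076.8744 m. 1 fermi = 1e-15 m, so 2076.8744 m = 2076.8744 / 1e-15 = 2.0768744e+18 fermi ≈ 2.077e+18 fermi (4 s.f.).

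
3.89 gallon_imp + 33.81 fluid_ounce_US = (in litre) 1 gallon_imp = 0.00454609 m^3, so 3.89 gallon_imp = 3.89 * 0.00454609 = 0.01768429 m^3. 1 fluid_ounce_US = 2.957353e-05 m^3, so 33.81 fluid_ounce_US = 33.81 * 2.957353e-05 = 0.00099988103 m^3. Sum: 0.01768429 + 0.00099988103 = 0.018684171 m^3. 1 litre = 0.001 m^3, so 0.018684171 m^3 = 0.018684171 / 0.001 = 18.684171 litre ≈ 18.68 litre (4 s.f.). Final answer: 18.68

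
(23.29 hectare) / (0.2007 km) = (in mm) 1 hectare = 10000 m^2, so 23.29 hectare = 23.29 * 10000 = 232900 m^2. 1 km = 1000 m, so 0.2007 km = 0.2007 * 1000 = 200.7 m. Combine: 232900 m^2 / 200.7 m = 1160.4385 m. 1 mm = 0.001 m, so 1160.4385 m = 1160.4385 / 0.001 = 1160438.5 mm ≈ 1.16e+06 mm (4 s.f.). Final answer: 1.16e+06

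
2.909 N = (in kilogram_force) 1 kilogram_force = 9.80665 N, so 2.909 N = 2.909 / 9.80665 = 0.29663545 kilogram_force ≈ 0.2966 kilogram_force (4 s.f.). Final answer: 0.2966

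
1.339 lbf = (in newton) 1 lbf = 4.4482216 N, so 1.339 lbf = 1.339 * 4.4482216 = 5.9561687 N. 5.9561687 N = 5.9561687 newton ≈ 5.956 newton (4 s.f.). Final answer: 5.956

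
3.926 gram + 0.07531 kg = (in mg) 7.924e+04. Check: 1 gram = 0.001 kg, so 3.926 gram = 3.926 * 0.001 = 0.003926 kg. 0.07531 kg is already in kg. Sum: 0.003926 + 0.07531 = 0.079236 kg. 1 mg = 1e-06 kg, so 0.079236 kg = 0.079236 / 1e-06 = 79236 mg ≈ 7.924e+04 mg (4 s.f.).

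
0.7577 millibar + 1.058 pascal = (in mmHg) 1 millibar = 100 Pa, so 0.7577 millibar = 0.7577 * 100 = 75.77 Pa. 1.058 pascal = 1.058 Pa. Sum: 75.77 + 1.058 = 76.828 Pa. 1 mmHg = 133.32237 Pa, so 76.828 Pa = 76.828 / 133.32237 = 0.57625739 mmHg ≈ 0.5763 mmHg (4 s.f.). Final answer: 0.5763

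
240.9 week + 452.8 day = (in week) 1 week = 604800 s, so 240.9 week = 240.9 * 604800 = 1.4569632e+08 s. 1 day = 86400 s, so 452.8 day = 452.8 * 86400 = 39121920 s. Sum: 1.4569632e+08 + 39121920 = 1.8481824e+08 s. 1 week = 604800 s, so 1.8481824e+08 s = 1.8481824e+08 / 604800 = 305.58571 week ≈ 305.6 week (4 s.f.). Final answer: 305.6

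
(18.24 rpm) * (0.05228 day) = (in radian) 1 rpm = 0.10471976 rad/s, so 18.24 rpm = 18.24 * 0.10471976 = 1.9100883 rad/s. 1 day = 86400 s, so 0.05228 day = 0.05228 * 86400 = 4516.992 s. Combine: 1.9100883 rad/s * 4516.992 s = 8627.8537 rad. 8627.8537 rad = 8627.8537 radian ≈ 8628 radian (4 s.f.). Final answer: 8628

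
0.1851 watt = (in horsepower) 0.0002482. Check: 0.1851 watt = 0.1851 W. 1 horsepower = 745.69987 W, so 0.1851 W = 0.1851 / 745.69987 = 0.00024822319 horsepower ≈ 0.0002482 horsepower (4 s.f.).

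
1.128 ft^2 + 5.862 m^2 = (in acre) 0.001474. Check: 1 ft^2 = 0.09290304 m^2, so 1.128 ft^2 = 1.128 * 0.09290304 = 0.10479463 m^2. 5.862 m^2 is already in m^2. Sum: 0.10479463 + 5.862 = 5.9667946 m^2. 1 acre = 4046.8564 m^2, so 5.9667946 m^2 = 5.9667946 / 4046.8564 = 0.0014744271 acre ≈ 0.001474 acre (4 s.f.).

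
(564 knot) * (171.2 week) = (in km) 1 knot = 0.51444444 m/s, so 564 knot = 564 * 0.51444444 = 290.14667 m/s. 1 week = 604800 s, so 171.2 week = 171.2 * 604800 = 1.0354176e+08 s. Combine: 290.14667 m/s * 1.0354176e+08 s = 3.0042297e+10 m. 1 km = 1000 m, so 3.0042297e+10 m = 3.0042297e+10 / 1000 = 30042297 km ≈ 3.004e+07 km (4 s.f.). Final answer: 3.004e+07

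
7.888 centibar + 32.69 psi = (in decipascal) 2.333e+06. Check: 1 centibar = 1000 Pa, so 7.888 centibar = 7.888 * 1000 = 7888 Pa. 1 psi = 6894.7573 Pa, so 32.69 psi = 32.69 * 6894.7573 = 225389.62 Pa. Sum: 7888 + 225389.62 = 233277.62 Pa. 1 decipascal = 0.1 Pa, so 233277.62 Pa = 233277.62 / 0.1 = 2332776.2 decipascal ≈ 2.333e+06 decipascal (4 s.f.).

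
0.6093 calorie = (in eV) 1 calorie = 4.184 J, so 0.6093 calorie = 0.6093 * 4.184 = 2.5493112 J. 1 eV = 1.6021766e-19 J, so 2.5493112 J = 2.5493112 / 1.6021766e-19 = 1.5911549e+19 eV ≈ 1.591e+19 eV (4 s.f.). Final answer: 1.591e+19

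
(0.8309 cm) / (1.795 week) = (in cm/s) 1 cm = 0.01 m, so 0.8309 cm = 0.8309 * 0.01 = 0.008309 m. 1 week = 604800 s, so 1.795 week = 1.795 * 604800 = 1085616 s. Combine: 0.008309 m / 1085616 s = 7.6537192e-09 m/s. 1 cm/s = 0.01 m/s, so 7.6537192e-09 m/s = 7.6537192e-09 / 0.01 = 7.6537192e-07 cm/s ≈ 7.654e-07 cm/s (4 s.f.). Final answer: 7.654e-07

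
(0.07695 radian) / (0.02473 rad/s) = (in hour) 0.0008643. Check: 0.07695 radian = 0.07695 rad. 0.02473 rad/s is already in rad/s. Combine: 0.07695 rad / 0.02473 rad/s = 3.1116053 s. 1 hour = 3600 s, so 3.1116053 s = 3.1116053 / 3600 = 0.00086433482 hour ≈ 0.0008643 hour (4 s.f.).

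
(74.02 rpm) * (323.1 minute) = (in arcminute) 1 rpm = 0.10471976 rad/s, so 74.02 rpm = 74.02 * 0.10471976 = 7.7513563 rad/s. 1 minute = 60 s, so 323.1 minute = 323.1 * 60 = 19386 s. Combine: 7.7513563 rad/s * 19386 s = 150267.79 rad. 1 arcminute = 0.00029088821 rad, so 150267.79 rad = 150267.79 / 0.00029088821 = 5.1658262e+08 arcminute ≈ 5.166e+08 arcminute (4 s.f.). Final answer: 5.166e+08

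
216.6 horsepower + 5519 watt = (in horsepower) 224. Check: 1 horsepower = 745.69987 W, so 216.6 horsepower = 216.6 * 745.69987 = 161518.59 W. 5519 watt = 5519 W. Sum: 161518.59 + 5519 = 167037.59 W. 1 horsepower = 745.69987 W, so 167037.59 W = 167037.59 / 745.69987 = 224.0011 horsepower ≈ 224 horsepower (4 s.f.).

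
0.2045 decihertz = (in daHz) 0.002045. Check: 1 decihertz = 0.1 Hz, so 0.2045 decihertz = 0.2045 * 0.1 = 0.02045 Hz. 1 daHz = 10 Hz, so 0.02045 Hz = 0.02045 / 10 = 0.002045 daHz.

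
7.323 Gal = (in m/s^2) 1 Gal = 0.01 m/s^2, so 7.323 Gal = 7.323 * 0.01 = 0.07323 m/s^2. Result: 0.07323 m/s^2. Final answer: 0.07323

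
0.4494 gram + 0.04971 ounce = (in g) 1 gram = 0.001 kg, so 0.4494 gram = 0.4494 * 0.001 = 0.0004494 kg. 1 ounce = 0.028349523 kg, so 0.04971 ounce = 0.04971 * 0.028349523 = 0.0014092548 kg. Sum: 0.0004494 + 0.0014092548 = 0.0018586548 kg. 1 g = 0.001 kg, so 0.0018586548 kg = 0.0018586548 / 0.001 = 1.8586548 g ≈ 1.859 g (4 s.f.). Final answer: 1.859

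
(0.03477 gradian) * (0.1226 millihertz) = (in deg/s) 1 gradian = 0.015707963 rad, so 0.03477 gradian = 0.03477 * 0.015707963 = 0.00054616588 rad. 1 millihertz = 0.001 Hz, so 0.1226 millihertz = 0.1226 * 0.001 = 0.0001226 Hz. Combine: 0.00054616588 rad * 0.0001226 Hz = 6.6959937e-08 rad/s. 1 deg/s = 0.017453293 rad/s, so 6.6959937e-08 rad/s = 6.6959937e-08 / 0.017453293 = 3.8365218e-06 deg/s ≈ 3.837e-06 deg/s (4 s.f.). Final answer: 3.837e-06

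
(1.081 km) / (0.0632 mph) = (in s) 3.826e+04. Check: 1 km = 1000 m, so 1.081 km = 1.081 * 1000 = 1081 m. 1 mph = 0.44704 m/s, so 0.0632 mph = 0.0632 * 0.44704 = 0.028252928 m/s. Combine: 1081 m / 0.028252928 m/s = 38261.521 s. Result: 38261.521 s ≈ 3.826e+04 s (4 s.f.).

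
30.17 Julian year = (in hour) 2.645e+05. Check: 1 Julian year = 31557600 s, so 30.17 Julian year = 30.17 * 31557600 = 9.5209279e+08 s. 1 hour = 3600 s, so 9.5209279e+08 s = 9.5209279e+08 / 3600 = 264470.22 hour ≈ 2.645e+05 hour (4 s.f.).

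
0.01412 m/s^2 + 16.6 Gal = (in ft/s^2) 0.5909. Check: 0.01412 m/s^2 is already in m/s^2. 1 Gal = 0.01 m/s^2, so 16.6 Gal = 16.6 * 0.01 = 0.166 m/s^2. Sum: 0.01412 + 0.166 = 0.18012 m/s^2. 1 ft/s^2 = 0.3048 m/s^2, so 0.18012 m/s^2 = 0.18012 / 0.3048 = 0.59094488 ft/s^2 ≈ 0.5909 ft/s^2 (4 s.f.).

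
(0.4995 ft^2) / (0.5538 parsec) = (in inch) 1.069e-16. Check: 1 ft^2 = 0.09290304 m^2, so 0.4995 ft^2 = 0.4995 * 0.09290304 = 0.046405068 m^2. 1 parsec = 3.0856776e+16 m, so 0.5538 parsec = 0.5538 * 3.0856776e+16 = 1.7088482e+16 m. Combine: 0.046405068 m^2 / 1.7088482e+16 m = 2.7155757e-18 m. 1 inch = 0.0254 m, so 2.7155757e-18 m = 2.7155757e-18 / 0.0254 = 1.0691243e-16 inch ≈ 1.069e-16 inch (4 s.f.).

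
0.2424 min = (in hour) 0.00404. Check: 1 min = 60 s, so 0.2424 min = 0.2424 * 60 = 14.544 s. 1 hour = 3600 s, so 14.544 s = 14.544 / 3600 = 0.00404 hour.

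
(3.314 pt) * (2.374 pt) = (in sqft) 1.054e-05. Check: 1 pt = 0.00035277778 m, so 3.314 pt = 3.314 * 0.00035277778 = 0.0011691056 m. 1 pt = 0.00035277778 m, so 2.374 pt = 2.374 * 0.00035277778 = 0.00083749444 m. Combine: 0.0011691056 m * 0.00083749444 m = 9.7911941e-07 m^2. 1 sqft = 0.09290304 m^2, so 9.7911941e-07 m^2 = 9.7911941e-07 / 0.09290304 = 1.0539154e-05 sqft ≈ 1.054e-05 sqft (4 s.f.).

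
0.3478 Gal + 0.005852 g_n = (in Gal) 1 Gal = 0.01 m/s^2, so 0.3478 Gal = 0.3478 * 0.01 = 0.003478 m/s^2. 1 g_n = 9.80665 m/s^2, so 0.005852 g_n = 0.005852 * 9.80665 = 0.057388516 m/s^2. Sum: 0.003478 + 0.057388516 = 0.060866516 m/s^2. 1 Gal = 0.01 m/s^2, so 0.060866516 m/s^2 = 0.060866516 / 0.01 = 6.0866516 Gal ≈ 6.087 Gal (4 s.f.). Final answer: 6.087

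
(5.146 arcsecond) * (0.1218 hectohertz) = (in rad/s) 1 arcsecond = 4.8481368e-06 rad, so 5.146 arcsecond = 5.146 * 4.8481368e-06 = 2.4948512e-05 rad. 1 hectohertz = 100 Hz, so 0.1218 hectohertz = 0.1218 * 100 = 12.18 Hz. Combine: 2.4948512e-05 rad * 12.18 Hz = 0.00030387288 rad/s. Result: 0.00030387288 rad/s ≈ 0.0003039 rad/s (4 s.f.). Final answer: 0.0003039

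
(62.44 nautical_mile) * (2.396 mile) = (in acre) 1.102e+05. Check: 1 nautical_mile = 1852 m, so 62.44 nautical_mile = 62.44 * 1852 = 115638.88 m. 1 mile = 1609.344 m, so 2.396 mile = 2.396 * 1609.344 = 3855.9882 m. Combine: 115638.88 m * 3855.9882 m = 4.4590216e+08 m^2. 1 acre = 4046.8564 m^2, so 4.4590216e+08 m^2 = 4.4590216e+08 / 4046.8564 = 110184.82 acre ≈ 1.102e+05 acre (4 s.f.).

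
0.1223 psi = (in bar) 0.008432. Check: 1 psi = 6894.7573 Pa, so 0.1223 psi = 0.1223 * 6894.7573 = 843.22882 Pa. 1 bar = 100000 Pa, so 843.22882 Pa = 843.22882 / 100000 = 0.0084322882 bar ≈ 0.008432 bar (4 s.f.).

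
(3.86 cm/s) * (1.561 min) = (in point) 1 cm/s = 0.01 m/s, so 3.86 cm/s = 3.86 * 0.01 = 0.0386 m/s. 1 min = 60 s, so 1.561 min = 1.561 * 60 = 93.66 s. Combine: 0.0386 m/s * 93.66 s = 3.615276 m. 1 point = 0.00035277778 m, so 3.615276 m = 3.615276 / 0.00035277778 = 10248.026 point ≈ 1.025e+04 point (4 s.f.). Final answer: 1.025e+04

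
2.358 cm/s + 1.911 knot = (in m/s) 1 cm/s = 0.01 m/s, so 2.358 cm/s = 2.358 * 0.01 = 0.02358 m/s. 1 knot = 0.51444444 m/s, so 1.911 knot = 1.911 * 0.51444444 = 0.98310333 m/s. Sum: 0.02358 + 0.98310333 = 1.0066833 m/s. Result: 1.0066833 m/s ≈ 1.007 m/s (4 s.f.). Final answer: 1.007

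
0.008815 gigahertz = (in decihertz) 8.815e+07. Check: 1 gigahertz = 1e+09 Hz, so 0.008815 gigahertz = 0.008815 * 1e+09 = 8815000 Hz. 1 decihertz = 0.1 Hz, so 8815000 Hz = 8815000 / 0.1 = 88150000 decihertz ≈ 8.815e+07 decihertz (4 s.f.).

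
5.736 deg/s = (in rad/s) 0.1001. Check: 1 deg/s = 0.017453293 rad/s, so 5.736 deg/s = 5.736 * 0.017453293 = 0.10011209 rad/s. Result: 0.10011209 rad/s ≈ 0.1001 rad/s (4 s.f.).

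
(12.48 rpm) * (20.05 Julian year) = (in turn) 1.316e+08. Check: 1 rpm = 0.10471976 rad/s, so 12.48 rpm = 12.48 * 0.10471976 = 1.3069025 rad/s. 1 Julian year = 31557600 s, so 20.05 Julian year = 20.05 * 31557600 = 6.3272988e+08 s. Combine: 1.3069025 rad/s * 6.3272988e+08 s = 8.2691629e+08 rad. 1 turn = 6.2831853 rad, so 8.2691629e+08 rad = 8.2691629e+08 / 6.2831853 = 1.3160782e+08 turn ≈ 1.316e+08 turn (4 s.f.).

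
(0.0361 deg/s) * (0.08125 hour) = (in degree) 1 deg/s = 0.017453293 rad/s, so 0.0361 deg/s = 0.0361 * 0.017453293 = 0.00063006386 rad/s. 1 hour = 3600 s, so 0.08125 hour = 0.08125 * 3600 = 292.5 s. Combine: 0.00063006386 rad/s * 292.5 s = 0.18429368 rad. 1 degree = 0.017453293 rad, so 0.18429368 rad = 0.18429368 / 0.017453293 = 10.55925 degree ≈ 10.56 degree (4 s.f.). Final answer: 10.56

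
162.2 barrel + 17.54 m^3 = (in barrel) 1 barrel = 0.15898729 m^3, so 162.2 barrel = 162.2 * 0.15898729 = 25.787739 m^3. 17.54 m^3 is already in m^3. Sum: 25.787739 + 17.54 = 43.327739 m^3. 1 barrel = 0.15898729 m^3, so 43.327739 m^3 = 43.327739 / 0.15898729 = 272.52328 barrel ≈ 272.5 barrel (4 s.f.). Final answer: 272.5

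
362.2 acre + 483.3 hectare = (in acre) 1556. Check: 1 acre = 4046.8564 m^2, so 362.2 acre = 362.2 * 4046.8564 = 1465771.4 m^2. 1 hectare = 10000 m^2, so 483.3 hectare = 483.3 * 10000 = 4833000 m^2. Sum: 1465771.4 + 4833000 = 6298771.4 m^2. 1 acre = 4046.8564 m^2, so 6298771.4 m^2 = 6298771.4 / 4046.8564 = 1556.4603 acre ≈ 1556 acre (4 s.f.).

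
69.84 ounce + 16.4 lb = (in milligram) 1 ounce = 0.028349523 kg, so 69.84 ounce = 69.84 * 0.028349523 = 1.9799307 kg. 1 lb = 0.45359237 kg, so 16.4 lb = 16.4 * 0.45359237 = 7.4389149 kg. Sum: 1.9799307 + 7.4389149 = 9.4188456 kg. 1 milligram = 1e-06 kg, so 9.4188456 kg = 9.4188456 / 1e-06 = 9418845.6 milligram ≈ 9.419e+06 milligram (4 s.f.). Final answer: 9.419e+06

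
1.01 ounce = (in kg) 1 ounce = 0.028349523 kg, so 1.01 ounce = 1.01 * 0.028349523 = 0.028633018 kg. Result: 0.028633018 kg ≈ 0.02863 kg (4 s.f.). Final answer: 0.02863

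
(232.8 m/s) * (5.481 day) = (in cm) 1.102e+10. Check: 232.8 m/s is already in m/s. 1 day = 86400 s, so 5.481 day = 5.481 * 86400 = 473558.4 s. Combine: 232.8 m/s * 473558.4 s = 1.102444e+08 m. 1 cm = 0.01 m, so 1.102444e+08 m = 1.102444e+08 / 0.01 = 1.102444e+10 cm ≈ 1.102e+10 cm (4 s.f.).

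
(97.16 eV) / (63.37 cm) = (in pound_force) 1 eV = 1.6021766e-19 J, so 97.16 eV = 97.16 * 1.6021766e-19 = 1.5566748e-17 J. 1 cm = 0.01 m, so 63.37 cm = 63.37 * 0.01 = 0.6337 m. Combine: 1.5566748e-17 J / 0.6337 m = 2.4564854e-17 N. 1 pound_force = 4.4482216 N, so 2.4564854e-17 N = 2.4564854e-17 / 4.4482216 = 5.5223989e-18 pound_force ≈ 5.522e-18 pound_force (4 s.f.). Final answer: 5.522e-18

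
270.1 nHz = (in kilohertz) 2.701e-10. Check: 1 nHz = 1e-09 Hz, so 270.1 nHz = 270.1 * 1e-09 = 2.701e-07 Hz. 1 kilohertz = 1000 Hz, so 2.701e-07 Hz = 2.701e-07 / 1000 = 2.701e-10 kilohertz.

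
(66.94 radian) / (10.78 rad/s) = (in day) 66.94 radian = 66.94 rad. 10.78 rad/s is already in rad/s. Combine: 66.94 rad / 10.78 rad/s = 6.2096475 s. 1 day = 86400 s, so 6.2096475 s = 6.2096475 / 86400 = 7.187092e-05 day ≈ 7.187e-05 day (4 s.f.). Final answer: 7.187e-05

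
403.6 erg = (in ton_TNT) 1 erg = 1e-07 J, so 403.6 erg = 403.6 * 1e-07 = 4.036e-05 J. 1 ton_TNT = 4.184e+09 J, so 4.036e-05 J = 4.036e-05 / 4.184e+09 = 9.6462715e-15 ton_TNT ≈ 9.646e-15 ton_TNT (4 s.f.). Final answer: 9.646e-15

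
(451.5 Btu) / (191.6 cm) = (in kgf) 1 Btu = 1055.0559 J, so 451.5 Btu = 451.5 * 1055.0559 = 476357.72 J. 1 cm = 0.01 m, so 191.6 cm = 191.6 * 0.01 = 1.916 m. Combine: 476357.72 J / 1.916 m = 248620.94 N. 1 kgf = 9.80665 N, so 248620.94 N = 248620.94 / 9.80665 = 25352.28 kgf ≈ 2.535e+04 kgf (4 s.f.). Final answer: 2.535e+04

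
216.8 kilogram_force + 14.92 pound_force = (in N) 1 kilogram_force = 9.80665 N, so 216.8 kilogram_force = 216.8 * 9.80665 = 2126.0817 N. 1 pound_force = 4.4482216 N, so 14.92 pound_force = 14.92 * 4.4482216 = 66.367466 N. Sum: 2126.0817 + 66.367466 = 2192.4492 N. Result: 2192.4492 N ≈ 2192 N (4 s.f.). Final answer: 2192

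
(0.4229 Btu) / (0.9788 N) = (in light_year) 4.818e-14. Check: 1 Btu = 1055.0559 J, so 0.4229 Btu = 0.4229 * 1055.0559 = 446.18312 J. 0.9788 N is already in N. Combine: 446.18312 J / 0.9788 N = 455.84708 m. 1 light_year = 9.4607305e+15 m, so 455.84708 m = 455.84708 / 9.4607305e+15 = 4.8183074e-14 light_year ≈ 4.818e-14 light_year (4 s.f.).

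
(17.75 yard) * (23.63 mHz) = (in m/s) 1 yard = 0.9144 m, so 17.75 yard = 17.75 * 0.9144 = 16.2306 m. 1 mHz = 0.001 Hz, so 23.63 mHz = 23.63 * 0.001 = 0.02363 Hz. Combine: 16.2306 m * 0.02363 Hz = 0.38352908 m/s. Result: 0.38352908 m/s ≈ 0.3835 m/s (4 s.f.). Final answer: 0.3835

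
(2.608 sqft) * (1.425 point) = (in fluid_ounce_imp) 4.287. Check: 1 sqft = 0.09290304 m^2, so 2.608 sqft = 2.608 * 0.09290304 = 0.24229113 m^2. 1 point = 0.00035277778 m, so 1.425 point = 1.425 * 0.00035277778 = 0.00050270833 m. Combine: 0.24229113 m^2 * 0.00050270833 m = 0.00012180177 m^3. 1 fluid_ounce_imp = 2.8413063e-05 m^3, so 0.00012180177 m^3 = 0.00012180177 / 2.8413063e-05 = 4.286823 fluid_ounce_imp ≈ 4.287 fluid_ounce_imp (4 s.f.).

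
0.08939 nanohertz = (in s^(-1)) 8.939e-11. Check: 1 nanohertz = 1e-09 Hz, so 0.08939 nanohertz = 0.08939 * 1e-09 = 8.939e-11 Hz. 8.939e-11 Hz = 8.939e-11 s^(-1).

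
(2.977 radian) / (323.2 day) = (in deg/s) 2.977 radian = 2.977 rad. 1 day = 86400 s, so 323.2 day = 323.2 * 86400 = 27924480 s. Combine: 2.977 rad / 27924480 s = 1.0660897e-07 rad/s. 1 deg/s = 0.017453293 rad/s, so 1.0660897e-07 rad/s = 1.0660897e-07 / 0.017453293 = 6.1082439e-06 deg/s ≈ 6.108e-06 deg/s (4 s.f.). Final answer: 6.108e-06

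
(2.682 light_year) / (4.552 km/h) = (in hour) 1 light_year = 9.4607305e+15 m, so 2.682 light_year = 2.682 * 9.4607305e+15 = 2.5373679e+16 m. 1 km/h = 0.27777778 m/s, so 4.552 km/h = 4.552 * 0.27777778 = 1.2644444 m/s. Combine: 2.5373679e+16 m / 1.2644444 m/s = 2.0067057e+16 s. 1 hour = 3600 s, so 2.0067057e+16 s = 2.0067057e+16 / 3600 = 5.5741826e+12 hour ≈ 5.574e+12 hour (4 s.f.). Final answer: 5.574e+12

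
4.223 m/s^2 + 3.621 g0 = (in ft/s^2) 130.4. Check: 4.223 m/s^2 is already in m/s^2. 1 g0 = 9.80665 m/s^2, so 3.621 g0 = 3.621 * 9.80665 = 35.50988 m/s^2. Sum: 4.223 + 35.50988 = 39.73288 m/s^2. 1 ft/s^2 = 0.3048 m/s^2, so 39.73288 m/s^2 = 39.73288 / 0.3048 = 130.35722 ft/s^2 ≈ 130.4 ft/s^2 (4 s.f.).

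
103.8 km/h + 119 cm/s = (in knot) 58.36. Check: 1 km/h = 0.27777778 m/s, so 103.8 km/h = 103.8 * 0.27777778 = 28.833333 m/s. 1 cm/s = 0.01 m/s, so 119 cm/s = 119 * 0.01 = 1.19 m/s. Sum: 28.833333 + 1.19 = 30.023333 m/s. 1 knot = 0.51444444 m/s, so 30.023333 m/s = 30.023333 / 0.51444444 = 58.360691 knot ≈ 58.36 knot (4 s.f.).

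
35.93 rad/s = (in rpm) 1 rpm = 0.10471976 rad/s, so 35.93 rad/s = 35.93 / 0.10471976 = 343.10623 rpm ≈ 343.1 rpm (4 s.f.). Final answer: 343.1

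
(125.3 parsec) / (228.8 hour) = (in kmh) 1.69e+13. Check: 1 parsec = 3.0856776e+16 m, so 125.3 parsec = 125.3 * 3.0856776e+16 = 3.866354e+18 m. 1 hour = 3600 s, so 228.8 hour = 228.8 * 3600 = 823680 s. Combine: 3.866354e+18 m / 823680 s = 4.6940001e+12 m/s. 1 kmh = 0.27777778 m/s, so 4.6940001e+12 m/s = 4.6940001e+12 / 0.27777778 = 1.68984e+13 kmh ≈ 1.69e+13 kmh (4 s.f.).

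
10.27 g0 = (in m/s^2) 1 g0 = 9.80665 m/s^2, so 10.27 g0 = 10.27 * 9.80665 = 100.7143 m/s^2. Result: 100.7143 m/s^2 ≈ 100.7 m/s^2 (4 s.f.). Final answer: 100.7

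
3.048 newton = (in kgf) 0.3108. Check: 3.048 newton = 3.048 N. 1 kgf = 9.80665 N, so 3.048 N = 3.048 / 9.80665 = 0.3108095 kgf ≈ 0.3108 kgf (4 s.f.).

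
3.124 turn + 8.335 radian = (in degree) 1 turn = 6.2831853 rad, so 3.124 turn = 3.124 * 6.2831853 = 19.628671 rad. 8.335 radian = 8.335 rad. Sum: 19.628671 + 8.335 = 27.963671 rad. 1 degree = 0.017453293 rad, so 27.963671 rad = 27.963671 / 0.017453293 = 1602.2003 degree ≈ 1602 degree (4 s.f.). Final answer: 1602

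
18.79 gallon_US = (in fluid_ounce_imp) 2503. Check: 1 gallon_US = 0.0037854118 m^3, so 18.79 gallon_US = 18.79 * 0.0037854118 = 0.071127887 m^3. 1 fluid_ounce_imp = 2.8413063e-05 m^3, so 0.071127887 m^3 = 0.071127887 / 2.8413063e-05 = 2503.3517 fluid_ounce_imp ≈ 2503 fluid_ounce_imp (4 s.f.).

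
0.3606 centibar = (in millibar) 1 centibar = 1000 Pa, so 0.3606 centibar = 0.3606 * 1000 = 360.6 Pa. 1 millibar = 100 Pa, so 360.6 Pa = 360.6 / 100 = 3.606 millibar. Final answer: 3.606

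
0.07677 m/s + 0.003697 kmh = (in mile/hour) 0.174. Check: 0.07677 m/s is already in m/s. 1 kmh = 0.27777778 m/s, so 0.003697 kmh = 0.003697 * 0.27777778 = 0.0010269444 m/s. Sum: 0.07677 + 0.0010269444 = 0.077796944 m/s. 1 mile/hour = 0.44704 m/s, so 0.077796944 m/s = 0.077796944 / 0.44704 = 0.17402681 mile/hour ≈ 0.174 mile/hour (4 s.f.).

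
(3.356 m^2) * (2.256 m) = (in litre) 3.356 m^2 is already in m^2. 2.256 m is already in m. Combine: 3.356 m^2 * 2.256 m = 7.571136 m^3. 1 litre = 0.001 m^3, so 7.571136 m^3 = 7.571136 / 0.001 = 7571.136 litre ≈ 7571 litre (4 s.f.). Final answer: 7571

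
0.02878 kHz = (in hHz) 0.2878. Check: 1 kHz = 1000 Hz, so 0.02878 kHz = 0.02878 * 1000 = 28.78 Hz. 1 hHz = 100 Hz, so 28.78 Hz = 28.78 / 100 = 0.2878 hHz.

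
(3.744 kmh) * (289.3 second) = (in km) 0.3009. Check: 1 kmh = 0.27777778 m/s, so 3.744 kmh = 3.744 * 0.27777778 = 1.04 m/s. 289.3 second = 289.3 s. Combine: 1.04 m/s * 289.3 s = 300.872 m. 1 km = 1000 m, so 300.872 m = 300.872 / 1000 = 0.300872 km ≈ 0.3009 km (4 s.f.).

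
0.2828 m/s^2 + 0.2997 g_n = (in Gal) 322.2. Check: 0.2828 m/s^2 is already in m/s^2. 1 g_n = 9.80665 m/s^2, so 0.2997 g_n = 0.2997 * 9.80665 = 2.939053 m/s^2. Sum: 0.2828 + 2.939053 = 3.221853 m/s^2. 1 Gal = 0.01 m/s^2, so 3.221853 m/s^2 = 3.221853 / 0.01 = 322.1853 Gal ≈ 322.2 Gal (4 s.f.).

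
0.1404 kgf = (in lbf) 1 kgf = 9.80665 N, so 0.1404 kgf = 0.1404 * 9.80665 = 1.3768537 N. 1 lbf = 4.4482216 N, so 1.3768537 N = 1.3768537 / 4.4482216 = 0.30952902 lbf ≈ 0.3095 lbf (4 s.f.). Final answer: 0.3095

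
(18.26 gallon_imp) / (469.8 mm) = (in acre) 1 gallon_imp = 0.00454609 m^3, so 18.26 gallon_imp = 18.26 * 0.00454609 = 0.083011603 m^3. 1 mm = 0.001 m, so 469.8 mm = 469.8 * 0.001 = 0.4698 m. Combine: 0.083011603 m^3 / 0.4698 m = 0.17669562 m^2. 1 acre = 4046.8564 m^2, so 0.17669562 m^2 = 0.17669562 / 4046.8564 = 4.3662439e-05 acre ≈ 4.366e-05 acre (4 s.f.). Final answer: 4.366e-05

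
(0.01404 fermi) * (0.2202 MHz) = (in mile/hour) 1 fermi = 1e-15 m, so 0.01404 fermi = 0.01404 * 1e-15 = 1.404e-17 m. 1 MHz = 1000000 Hz, so 0.2202 MHz = 0.2202 * 1000000 = 220200 Hz. Combine: 1.404e-17 m * 220200 Hz = 3.091608e-12 m/s. 1 mile/hour = 0.44704 m/s, so 3.091608e-12 m/s = 3.091608e-12 / 0.44704 = 6.9157301e-12 mile/hour ≈ 6.916e-12 mile/hour (4 s.f.). Final answer: 6.916e-12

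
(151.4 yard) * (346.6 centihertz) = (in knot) 1 yard = 0.9144 m, so 151.4 yard = 151.4 * 0.9144 = 138.44016 m. 1 centihertz = 0.01 Hz, so 346.6 centihertz = 346.6 * 0.01 = 3.466 Hz. Combine: 138.44016 m * 3.466 Hz = 479.83359 m/s. 1 knot = 0.51444444 m/s, so 479.83359 m/s = 479.83359 / 0.51444444 = 932.72189 knot ≈ 932.7 knot (4 s.f.). Final answer: 932.7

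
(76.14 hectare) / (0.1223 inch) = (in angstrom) 2.451e+18. Check: 1 hectare = 10000 m^2, so 76.14 hectare = 76.14 * 10000 = 761400 m^2. 1 inch = 0.0254 m, so 0.1223 inch = 0.1223 * 0.0254 = 0.00310642 m. Combine: 761400 m^2 / 0.00310642 m = 2.451053e+08 m. 1 angstrom = 1e-10 m, so 2.451053e+08 m = 2.451053e+08 / 1e-10 = 2.451053e+18 angstrom ≈ 2.451e+18 angstrom (4 s.f.).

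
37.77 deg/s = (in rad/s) 1 deg/s = 0.017453293 rad/s, so 37.77 deg/s = 37.77 * 0.017453293 = 0.65921086 rad/s. Result: 0.65921086 rad/s ≈ 0.6592 rad/s (4 s.f.). Final answer: 0.6592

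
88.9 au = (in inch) 5.236e+14. Check: 1 au = 1.4959787e+11 m, so 88.9 au = 88.9 * 1.4959787e+11 = 1.3299251e+13 m. 1 inch = 0.0254 m, so 1.3299251e+13 m = 1.3299251e+13 / 0.0254 = 5.2359255e+14 inch ≈ 5.236e+14 inch (4 s.f.).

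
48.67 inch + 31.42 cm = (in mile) 1 inch = 0.0254 m, so 48.67 inch = 48.67 * 0.0254 = 1.236218 m. 1 cm = 0.01 m, so 31.42 cm = 31.42 * 0.01 = 0.3142 m. Sum: 1.236218 + 0.3142 = 1.550418 m. 1 mile = 1609.344 m, so 1.550418 m = 1.550418 / 1609.344 = 0.00096338508 mile ≈ 0.0009634 mile (4 s.f.). Final answer: 0.0009634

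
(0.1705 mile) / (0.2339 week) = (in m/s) 1 mile = 1609.344 m, so 0.1705 mile = 0.1705 * 1609.344 = 274.39315 m. 1 week = 604800 s, so 0.2339 week = 0.2339 * 604800 = 141462.72 s. Combine: 274.39315 m / 141462.72 s = 0.0019396853 m/s. Result: 0.0019396853 m/s ≈ 0.00194 m/s (4 s.f.). Final answer: 0.00194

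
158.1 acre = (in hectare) 63.98. Check: 1 acre = 4046.8564 m^2, so 158.1 acre = 158.1 * 4046.8564 = 639808 m^2. 1 hectare = 10000 m^2, so 639808 m^2 = 639808 / 10000 = 63.9808 hectare ≈ 63.98 hectare (4 s.f.).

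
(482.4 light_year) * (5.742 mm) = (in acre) 6.476e+12. Check: 1 light_year = 9.4607305e+15 m, so 482.4 light_year = 482.4 * 9.4607305e+15 = 4.5638564e+18 m. 1 mm = 0.001 m, so 5.742 mm = 5.742 * 0.001 = 0.005742 m. Combine: 4.5638564e+18 m * 0.005742 m = 2.6205663e+16 m^2. 1 acre = 4046.8564 m^2, so 2.6205663e+16 m^2 = 2.6205663e+16 / 4046.8564 = 6.4755604e+12 acre ≈ 6.476e+12 acre (4 s.f.).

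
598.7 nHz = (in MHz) 5.987e-13. Check: 1 nHz = 1e-09 Hz, so 598.7 nHz = 598.7 * 1e-09 = 5.987e-07 Hz. 1 MHz = 1000000 Hz, so 5.987e-07 Hz = 5.987e-07 / 1000000 = 5.987e-13 MHz.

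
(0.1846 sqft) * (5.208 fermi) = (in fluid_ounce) 3.02e-12. Check: 1 sqft = 0.09290304 m^2, so 0.1846 sqft = 0.1846 * 0.09290304 = 0.017149901 m^2. 1 fermi = 1e-15 m, so 5.208 fermi = 5.208 * 1e-15 = 5.208e-15 m. Combine: 0.017149901 m^2 * 5.208e-15 m = 8.9316685e-17 m^3. 1 fluid_ounce = 2.957353e-05 m^3, so 8.9316685e-17 m^3 = 8.9316685e-17 / 2.957353e-05 = 3.0201564e-12 fluid_ounce ≈ 3.02e-12 fluid_ounce (4 s.f.).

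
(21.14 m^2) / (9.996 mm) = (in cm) 21.14 m^2 is already in m^2. 1 mm = 0.001 m, so 9.996 mm = 9.996 * 0.001 = 0.009996 m. Combine: 21.14 m^2 / 0.009996 m = 2114.8459 m. 1 cm = 0.01 m, so 2114.8459 m = 2114.8459 / 0.01 = 211484.59 cm ≈ 2.115e+05 cm (4 s.f.). Final answer: 2.115e+05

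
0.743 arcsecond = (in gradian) 1 arcsecond = 4.8481368e-06 rad, so 0.743 arcsecond = 0.743 * 4.8481368e-06 = 3.6021657e-06 rad. 1 gradian = 0.015707963 rad, so 3.6021657e-06 rad = 3.6021657e-06 / 0.015707963 = 0.00022932099 gradian ≈ 0.0002293 gradian (4 s.f.). Final answer: 0.0002293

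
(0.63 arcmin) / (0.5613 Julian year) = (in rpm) 9.88e-11. Check: 1 arcmin = 0.00029088821 rad, so 0.63 arcmin = 0.63 * 0.00029088821 = 0.00018325957 rad. 1 Julian year = 31557600 s, so 0.5613 Julian year = 0.5613 * 31557600 = 17713281 s. Combine: 0.00018325957 rad / 17713281 s = 1.0345885e-11 rad/s. 1 rpm = 0.10471976 rad/s, so 1.0345885e-11 rad/s = 1.0345885e-11 / 0.10471976 = 9.8795927e-11 rpm ≈ 9.88e-11 rpm (4 s.f.).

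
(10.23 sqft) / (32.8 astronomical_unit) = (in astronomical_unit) 1 sqft = 0.09290304 m^2, so 10.23 sqft = 10.23 * 0.09290304 = 0.9503981 m^2. 1 astronomical_unit = 1.4959787e+11 m, so 32.8 astronomical_unit = 32.8 * 1.4959787e+11 = 4.9068102e+12 m. Combine: 0.9503981 m^2 / 4.9068102e+12 m = 1.936896e-13 m. 1 astronomical_unit = 1.4959787e+11 m, so 1.936896e-13 m = 1.936896e-13 / 1.4959787e+11 = 1.294735e-24 astronomical_unit ≈ 1.295e-24 astronomical_unit (4 s.f.). Final answer: 1.295e-24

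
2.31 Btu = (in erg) 1 Btu = 1055.0559 J, so 2.31 Btu = 2.31 * 1055.0559 = 2437.179 J. 1 erg = 1e-07 J, so 2437.179 J = 2437.179 / 1e-07 = 2.437179e+10 erg ≈ 2.437e+10 erg (4 s.f.). Final answer: 2.437e+10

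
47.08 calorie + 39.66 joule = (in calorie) 56.56. Check: 1 calorie = 4.184 J, so 47.08 calorie = 47.08 * 4.184 = 196.98272 J. 39.66 joule = 39.66 J. Sum: 196.98272 + 39.66 = 236.64272 J. 1 calorie = 4.184 J, so 236.64272 J = 236.64272 / 4.184 = 56.558967 calorie ≈ 56.56 calorie (4 s.f.).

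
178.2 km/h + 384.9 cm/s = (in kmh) 192.1. Check: 1 km/h = 0.27777778 m/s, so 178.2 km/h = 178.2 * 0.27777778 = 49.5 m/s. 1 cm/s = 0.01 m/s, so 384.9 cm/s = 384.9 * 0.01 = 3.849 m/s. Sum: 49.5 + 3.849 = 53.349 m/s. 1 kmh = 0.27777778 m/s, so 53.349 m/s = 53.349 / 0.27777778 = 192.0564 kmh ≈ 192.1 kmh (4 s.f.).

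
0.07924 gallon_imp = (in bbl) 1 gallon_imp = 0.00454609 m^3, so 0.07924 gallon_imp = 0.07924 * 0.00454609 = 0.00036023217 m^3. 1 bbl = 0.15898729 m^3, so 0.00036023217 m^3 = 0.00036023217 / 0.15898729 = 0.0022657922 bbl ≈ 0.002266 bbl (4 s.f.). Final answer: 0.002266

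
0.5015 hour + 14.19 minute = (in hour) 1 hour = 3600 s, so 0.5015 hour = 0.5015 * 3600 = 1805.4 s. 1 minute = 60 s, so 14.19 minute = 14.19 * 60 = 851.4 s. Sum: 1805.4 + 851.4 = 2656.8 s. 1 hour = 3600 s, so 2656.8 s = 2656.8 / 3600 = 0.738 hour. Final answer: 0.738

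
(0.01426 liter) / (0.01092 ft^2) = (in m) 1 liter = 0.001 m^3, so 0.01426 liter = 0.01426 * 0.001 = 1.426e-05 m^3. 1 ft^2 = 0.09290304 m^2, so 0.01092 ft^2 = 0.01092 * 0.09290304 = 0.0010145012 m^2. Combine: 1.426e-05 m^3 / 0.0010145012 m^2 = 0.014056169 m. Result: 0.014056169 m ≈ 0.01406 m (4 s.f.). Final answer: 0.01406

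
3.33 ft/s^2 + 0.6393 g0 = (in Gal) 1 ft/s^2 = 0.3048 m/s^2, so 3.33 ft/s^2 = 3.33 * 0.3048 = 1.014984 m/s^2. 1 g0 = 9.80665 m/s^2, so 0.6393 g0 = 0.6393 * 9.80665 = 6.2693913 m/s^2. Sum: 1.014984 + 6.2693913 = 7.2843753 m/s^2. 1 Gal = 0.01 m/s^2, so 7.2843753 m/s^2 = 7.2843753 / 0.01 = 728.43753 Gal ≈ 728.4 Gal (4 s.f.). Final answer: 728.4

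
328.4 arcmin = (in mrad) 95.53. Check: 1 arcmin = 0.00029088821 rad, so 328.4 arcmin = 328.4 * 0.00029088821 = 0.095527688 rad. 1 mrad = 0.001 rad, so 0.095527688 rad = 0.095527688 / 0.001 = 95.527688 mrad ≈ 95.53 mrad (4 s.f.).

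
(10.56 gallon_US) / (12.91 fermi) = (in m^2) 1 gallon_US = 0.0037854118 m^3, so 10.56 gallon_US = 10.56 * 0.0037854118 = 0.039973948 m^3. 1 fermi = 1e-15 m, so 12.91 fermi = 12.91 * 1e-15 = 1.291e-14 m. Combine: 0.039973948 m^3 / 1.291e-14 m = 3.0963554e+12 m^2. Result: 3.0963554e+12 m^2 ≈ 3.096e+12 m^2 (4 s.f.). Final answer: 3.096e+12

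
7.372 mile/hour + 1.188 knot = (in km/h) 1 mile/hour = 0.44704 m/s, so 7.372 mile/hour = 7.372 * 0.44704 = 3.2955789 m/s. 1 knot = 0.51444444 m/s, so 1.188 knot = 1.188 * 0.51444444 = 0.61116 m/s. Sum: 3.2955789 + 0.61116 = 3.9067389 m/s. 1 km/h = 0.27777778 m/s, so 3.9067389 m/s = 3.9067389 / 0.27777778 = 14.06426 km/h ≈ 14.06 km/h (4 s.f.). Final answer: 14.06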